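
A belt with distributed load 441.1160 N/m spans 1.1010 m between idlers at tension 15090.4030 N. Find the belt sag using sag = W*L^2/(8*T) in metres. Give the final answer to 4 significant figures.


sag = 441.1160 * 1.1010^2 / (8 * 15090.4030)
sag = 0.004429 m


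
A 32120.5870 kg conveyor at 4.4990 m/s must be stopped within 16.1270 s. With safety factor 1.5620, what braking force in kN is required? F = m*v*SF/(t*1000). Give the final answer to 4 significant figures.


F = 32120.5870 * 4.4990 / 16.1270 * 1.5620 / 1000
F = 14.00 kN


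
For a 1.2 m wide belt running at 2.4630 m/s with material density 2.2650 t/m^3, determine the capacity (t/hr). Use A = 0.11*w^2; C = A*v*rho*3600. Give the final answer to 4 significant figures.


A = 0.11 * 1.2^2 = 0.1584 m^2
C = 0.1584 * 2.4630 * 2.2650 * 3600
C = 3181 t/hr


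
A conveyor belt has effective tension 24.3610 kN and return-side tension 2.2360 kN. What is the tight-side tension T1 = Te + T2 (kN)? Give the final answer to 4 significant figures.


T1 = Te + T2 = 24.3610 + 2.2360
T1 = 26.60 kN


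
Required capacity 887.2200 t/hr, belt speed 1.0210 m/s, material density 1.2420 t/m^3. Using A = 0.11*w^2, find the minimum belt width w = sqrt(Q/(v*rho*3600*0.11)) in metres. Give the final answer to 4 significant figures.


A_req = 887.2200 / (1.0210 * 1.2420 * 3600) = 0.194349 m^2
w = sqrt(0.194349 / 0.11)
w = 1.329 m


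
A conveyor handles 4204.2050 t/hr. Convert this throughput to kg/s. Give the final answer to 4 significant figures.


m_dot = 4204.2050 * 1000 / 3600
m_dot = 1168 kg/s


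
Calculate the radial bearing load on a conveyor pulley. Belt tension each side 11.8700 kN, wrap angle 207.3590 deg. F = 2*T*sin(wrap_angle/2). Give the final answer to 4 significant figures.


F = 2 * 11.8700 * sin(207.3590/2 deg)
F = 23.07 kN


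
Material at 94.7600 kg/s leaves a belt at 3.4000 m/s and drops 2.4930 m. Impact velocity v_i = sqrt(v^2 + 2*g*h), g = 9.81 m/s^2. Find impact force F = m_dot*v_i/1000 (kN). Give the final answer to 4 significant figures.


v_i = sqrt(3.4000^2 + 2*9.81*2.4930) = 7.77642 m/s
F = 94.7600 * 7.77642 / 1000
F = 0.7369 kN


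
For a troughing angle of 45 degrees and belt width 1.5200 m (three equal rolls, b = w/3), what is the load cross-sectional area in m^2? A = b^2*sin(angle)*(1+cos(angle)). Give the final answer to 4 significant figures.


b = 1.5200/3 = 0.506667 m
A = 0.506667^2 * sin(45 deg) * (1 + cos(45 deg))
A = 0.3099 m^2


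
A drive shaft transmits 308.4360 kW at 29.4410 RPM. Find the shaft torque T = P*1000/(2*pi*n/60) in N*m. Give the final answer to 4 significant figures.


omega = 2*pi*29.4410/60 = 3.08305 rad/s
T = 308.4360*1000 / 3.08305
T = 100000 N*m


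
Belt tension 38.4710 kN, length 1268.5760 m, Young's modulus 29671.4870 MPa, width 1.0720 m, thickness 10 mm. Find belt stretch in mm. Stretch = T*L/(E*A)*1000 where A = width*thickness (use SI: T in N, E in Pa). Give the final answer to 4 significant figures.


A = 1.0720 * 0.01 = 0.01072 m^2
Stretch = 38.4710*1000 * 1268.5760 / (29671.4870e6 * 0.01072) * 1000
Stretch = 153.4 mm


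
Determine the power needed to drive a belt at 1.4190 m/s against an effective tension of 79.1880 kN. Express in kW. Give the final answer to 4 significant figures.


P = Te * v = 79.1880 * 1.4190
P = 112.4 kW


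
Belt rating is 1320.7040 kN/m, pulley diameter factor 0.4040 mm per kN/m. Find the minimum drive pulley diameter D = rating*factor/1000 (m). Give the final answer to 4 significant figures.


D = 1320.7040 * 0.4040 / 1000
D = 0.5336 m


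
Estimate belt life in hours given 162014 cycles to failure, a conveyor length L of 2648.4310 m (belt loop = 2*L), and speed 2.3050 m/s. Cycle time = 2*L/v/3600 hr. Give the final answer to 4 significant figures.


cycle_time = 2 * 2648.4310 / 2.3050 / 3600 = 0.63833 hr
life = 162014 * 0.63833 = 103400 hours


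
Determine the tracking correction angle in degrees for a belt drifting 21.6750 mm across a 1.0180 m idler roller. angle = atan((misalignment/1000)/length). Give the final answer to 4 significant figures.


misalign_m = 21.6750 / 1000 = 0.021675 m
angle = atan(0.021675 / 1.0180)
angle = 1.220 deg


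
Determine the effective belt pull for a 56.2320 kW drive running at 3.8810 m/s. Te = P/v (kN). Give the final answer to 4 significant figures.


Te = P / v = 56.2320 / 3.8810
Te = 14.49 kN


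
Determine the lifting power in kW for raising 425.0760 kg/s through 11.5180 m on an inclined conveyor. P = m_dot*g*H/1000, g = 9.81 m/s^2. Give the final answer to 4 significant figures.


P = 425.0760 * 9.81 * 11.5180 / 1000
P = 48.03 kW


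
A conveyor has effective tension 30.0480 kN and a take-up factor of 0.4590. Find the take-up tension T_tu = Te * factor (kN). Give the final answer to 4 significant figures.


T_tu = 30.0480 * 0.4590
T_tu = 13.79 kN


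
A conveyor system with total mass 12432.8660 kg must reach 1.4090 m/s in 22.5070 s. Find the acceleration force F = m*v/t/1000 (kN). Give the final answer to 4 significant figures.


F = 12432.8660 * 1.4090 / 22.5070 / 1000
F = 0.7783 kN


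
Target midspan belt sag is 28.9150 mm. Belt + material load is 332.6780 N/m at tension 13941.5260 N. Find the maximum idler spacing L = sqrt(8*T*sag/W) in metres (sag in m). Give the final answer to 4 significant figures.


sag = 28.9150/1000 = 0.028915 m
L = sqrt(8 * 13941.5260 * 0.028915 / 332.6780)
L = 3.114 m


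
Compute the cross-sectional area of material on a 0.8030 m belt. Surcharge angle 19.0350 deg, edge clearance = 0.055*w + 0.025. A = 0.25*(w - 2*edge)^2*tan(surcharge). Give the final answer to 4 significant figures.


edge = 0.055*0.8030 + 0.025 = 0.069165 m
ew = 0.8030 - 2*0.069165 = 0.66467 m
A = 0.25 * 0.66467^2 * tan(19.0350 deg)
A = 0.03811 m^2


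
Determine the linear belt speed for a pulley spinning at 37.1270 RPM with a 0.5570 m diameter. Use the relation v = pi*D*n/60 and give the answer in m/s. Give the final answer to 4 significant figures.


v = pi * 0.5570 * 37.1270 / 60
v = 1.083 m/s


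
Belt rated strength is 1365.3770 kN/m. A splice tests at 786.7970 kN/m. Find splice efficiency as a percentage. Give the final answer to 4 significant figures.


Eff = 786.7970 / 1365.3770 * 100
Eff = 57.62 %


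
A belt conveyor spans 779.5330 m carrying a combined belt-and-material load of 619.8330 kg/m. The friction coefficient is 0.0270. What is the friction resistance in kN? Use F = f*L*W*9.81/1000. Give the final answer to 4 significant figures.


F = 0.0270 * 779.5330 * 619.8330 * 9.81 / 1000
F = 128.0 kN


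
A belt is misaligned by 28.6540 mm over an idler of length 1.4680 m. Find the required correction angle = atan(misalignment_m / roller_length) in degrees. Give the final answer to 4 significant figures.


misalign_m = 28.6540 / 1000 = 0.028654 m
angle = atan(0.028654 / 1.4680)
angle = 1.118 deg


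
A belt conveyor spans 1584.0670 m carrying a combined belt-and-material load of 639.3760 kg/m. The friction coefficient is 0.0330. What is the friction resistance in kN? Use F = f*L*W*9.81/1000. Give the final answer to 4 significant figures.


F = 0.0330 * 1584.0670 * 639.3760 * 9.81 / 1000
F = 327.9 kN


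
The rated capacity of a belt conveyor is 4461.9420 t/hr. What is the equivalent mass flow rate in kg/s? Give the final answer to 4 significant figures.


m_dot = 4461.9420 * 1000 / 3600
m_dot = 1239 kg/s


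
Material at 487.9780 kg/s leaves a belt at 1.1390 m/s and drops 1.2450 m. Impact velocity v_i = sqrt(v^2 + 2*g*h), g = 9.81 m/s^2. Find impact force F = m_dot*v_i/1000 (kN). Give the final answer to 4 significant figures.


v_i = sqrt(1.1390^2 + 2*9.81*1.2450) = 5.07191 m/s
F = 487.9780 * 5.07191 / 1000
F = 2.475 kN


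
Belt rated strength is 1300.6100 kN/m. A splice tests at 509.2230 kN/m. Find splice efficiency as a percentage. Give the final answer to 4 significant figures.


Eff = 509.2230 / 1300.6100 * 100
Eff = 39.15 %


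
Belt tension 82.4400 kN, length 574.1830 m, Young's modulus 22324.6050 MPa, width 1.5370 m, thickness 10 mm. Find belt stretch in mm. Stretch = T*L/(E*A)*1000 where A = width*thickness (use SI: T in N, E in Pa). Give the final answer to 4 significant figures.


A = 1.5370 * 0.01 = 0.01537 m^2
Stretch = 82.4400*1000 * 574.1830 / (22324.6050e6 * 0.01537) * 1000
Stretch = 138.0 mm


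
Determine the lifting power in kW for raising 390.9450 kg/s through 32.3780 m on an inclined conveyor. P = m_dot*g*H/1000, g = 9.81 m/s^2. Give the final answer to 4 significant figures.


P = 390.9450 * 9.81 * 32.3780 / 1000
P = 124.2 kW


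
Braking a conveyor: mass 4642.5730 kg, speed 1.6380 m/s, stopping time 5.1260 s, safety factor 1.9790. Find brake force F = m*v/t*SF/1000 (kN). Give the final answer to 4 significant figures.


F = 4642.5730 * 1.6380 / 5.1260 * 1.9790 / 1000
F = 2.936 kN


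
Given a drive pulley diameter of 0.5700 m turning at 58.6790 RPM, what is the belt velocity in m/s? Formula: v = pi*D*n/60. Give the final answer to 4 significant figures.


v = pi * 0.5700 * 58.6790 / 60
v = 1.751 m/s


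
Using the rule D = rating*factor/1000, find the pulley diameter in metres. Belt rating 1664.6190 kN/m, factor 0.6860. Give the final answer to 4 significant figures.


D = 1664.6190 * 0.6860 / 1000
D = 1.142 m


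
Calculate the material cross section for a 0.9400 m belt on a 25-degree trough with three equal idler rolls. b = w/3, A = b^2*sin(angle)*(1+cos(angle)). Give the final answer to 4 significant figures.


b = 0.9400/3 = 0.313333 m
A = 0.313333^2 * sin(25 deg) * (1 + cos(25 deg))
A = 0.07910 m^2


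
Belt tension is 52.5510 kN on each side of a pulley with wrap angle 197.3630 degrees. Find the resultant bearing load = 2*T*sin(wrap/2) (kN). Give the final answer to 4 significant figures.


F = 2 * 52.5510 * sin(197.3630/2 deg)
F = 103.9 kN


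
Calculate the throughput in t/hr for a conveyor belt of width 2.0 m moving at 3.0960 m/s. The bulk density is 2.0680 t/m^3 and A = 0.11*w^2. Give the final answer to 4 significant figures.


A = 0.11 * 2.0^2 = 0.44 m^2
C = 0.44 * 3.0960 * 2.0680 * 3600
C = 10140 t/hr


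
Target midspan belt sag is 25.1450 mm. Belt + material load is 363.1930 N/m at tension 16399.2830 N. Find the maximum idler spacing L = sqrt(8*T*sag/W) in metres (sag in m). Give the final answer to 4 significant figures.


sag = 25.1450/1000 = 0.025145 m
L = sqrt(8 * 16399.2830 * 0.025145 / 363.1930)
L = 3.014 m


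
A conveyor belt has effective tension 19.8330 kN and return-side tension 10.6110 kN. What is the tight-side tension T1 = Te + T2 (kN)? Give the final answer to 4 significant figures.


T1 = Te + T2 = 19.8330 + 10.6110
T1 = 30.44 kN


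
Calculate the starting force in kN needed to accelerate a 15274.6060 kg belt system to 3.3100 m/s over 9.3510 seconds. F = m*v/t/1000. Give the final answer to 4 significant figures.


F = 15274.6060 * 3.3100 / 9.3510 / 1000
F = 5.407 kN


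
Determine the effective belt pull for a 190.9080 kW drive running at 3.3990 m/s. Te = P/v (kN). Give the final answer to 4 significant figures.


Te = P / v = 190.9080 / 3.3990
Te = 56.17 kN


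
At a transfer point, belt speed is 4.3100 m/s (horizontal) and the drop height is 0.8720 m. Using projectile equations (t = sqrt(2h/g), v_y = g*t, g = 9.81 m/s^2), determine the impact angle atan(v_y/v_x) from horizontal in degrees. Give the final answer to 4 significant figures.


t = sqrt(2*0.8720/9.81) = 0.421637 s
v_y = 9.81 * 0.421637 = 4.13626 m/s
angle = atan(4.13626 / 4.3100) = 43.82 deg


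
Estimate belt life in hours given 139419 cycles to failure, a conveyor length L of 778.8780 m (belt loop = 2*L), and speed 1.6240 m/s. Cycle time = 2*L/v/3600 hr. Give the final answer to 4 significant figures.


cycle_time = 2 * 778.8780 / 1.6240 / 3600 = 0.266447 hr
life = 139419 * 0.266447 = 37150 hours


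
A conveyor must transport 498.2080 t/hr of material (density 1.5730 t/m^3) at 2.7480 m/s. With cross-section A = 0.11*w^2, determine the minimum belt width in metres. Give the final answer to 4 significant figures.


A_req = 498.2080 / (2.7480 * 1.5730 * 3600) = 0.0320157 m^2
w = sqrt(0.0320157 / 0.11)
w = 0.5395 m


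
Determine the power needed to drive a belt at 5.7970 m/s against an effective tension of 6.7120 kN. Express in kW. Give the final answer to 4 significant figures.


P = Te * v = 6.7120 * 5.7970
P = 38.91 kW


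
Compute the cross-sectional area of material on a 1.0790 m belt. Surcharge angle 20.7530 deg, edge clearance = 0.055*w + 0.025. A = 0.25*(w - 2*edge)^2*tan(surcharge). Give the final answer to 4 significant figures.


edge = 0.055*1.0790 + 0.025 = 0.084345 m
ew = 1.0790 - 2*0.084345 = 0.91031 m
A = 0.25 * 0.91031^2 * tan(20.7530 deg)
A = 0.07850 m^2


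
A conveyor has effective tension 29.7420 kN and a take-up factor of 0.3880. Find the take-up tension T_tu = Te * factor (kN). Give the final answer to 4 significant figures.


T_tu = 29.7420 * 0.3880
T_tu = 11.54 kN


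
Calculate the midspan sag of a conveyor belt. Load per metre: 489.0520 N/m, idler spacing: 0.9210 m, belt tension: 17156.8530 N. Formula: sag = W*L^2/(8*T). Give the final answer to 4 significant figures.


sag = 489.0520 * 0.9210^2 / (8 * 17156.8530)
sag = 0.003022 m


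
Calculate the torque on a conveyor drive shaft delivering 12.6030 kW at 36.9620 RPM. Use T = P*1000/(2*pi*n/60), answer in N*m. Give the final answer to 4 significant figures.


omega = 2*pi*36.9620/60 = 3.87065 rad/s
T = 12.6030*1000 / 3.87065
T = 3256 N*m


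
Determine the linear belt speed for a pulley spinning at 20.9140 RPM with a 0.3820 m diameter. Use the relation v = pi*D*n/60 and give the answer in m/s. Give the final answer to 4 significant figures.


v = pi * 0.3820 * 20.9140 / 60
v = 0.4183 m/s


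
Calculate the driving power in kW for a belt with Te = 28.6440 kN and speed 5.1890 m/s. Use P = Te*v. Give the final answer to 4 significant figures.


P = Te * v = 28.6440 * 5.1890
P = 148.6 kW


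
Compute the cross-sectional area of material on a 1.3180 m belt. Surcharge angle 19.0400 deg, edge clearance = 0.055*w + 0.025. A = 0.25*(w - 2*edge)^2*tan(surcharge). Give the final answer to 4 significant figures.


edge = 0.055*1.3180 + 0.025 = 0.09749 m
ew = 1.3180 - 2*0.09749 = 1.12302 m
A = 0.25 * 1.12302^2 * tan(19.0400 deg)
A = 0.1088 m^2


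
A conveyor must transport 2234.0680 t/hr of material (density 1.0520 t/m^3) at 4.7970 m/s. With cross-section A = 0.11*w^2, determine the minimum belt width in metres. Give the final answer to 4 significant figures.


A_req = 2234.0680 / (4.7970 * 1.0520 * 3600) = 0.122973 m^2
w = sqrt(0.122973 / 0.11)
w = 1.057 m


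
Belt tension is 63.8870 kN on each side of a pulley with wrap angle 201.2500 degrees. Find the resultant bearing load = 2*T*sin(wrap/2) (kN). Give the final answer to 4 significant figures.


F = 2 * 63.8870 * sin(201.2500/2 deg)
F = 125.6 kN


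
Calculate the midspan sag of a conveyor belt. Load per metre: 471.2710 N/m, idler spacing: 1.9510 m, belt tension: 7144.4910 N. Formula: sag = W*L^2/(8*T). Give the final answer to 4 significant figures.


sag = 471.2710 * 1.9510^2 / (8 * 7144.4910)
sag = 0.03139 m


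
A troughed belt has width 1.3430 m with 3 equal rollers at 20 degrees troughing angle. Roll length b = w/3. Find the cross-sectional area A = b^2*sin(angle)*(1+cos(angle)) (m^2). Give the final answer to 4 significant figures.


b = 1.3430/3 = 0.447667 m
A = 0.447667^2 * sin(20 deg) * (1 + cos(20 deg))
A = 0.1330 m^2


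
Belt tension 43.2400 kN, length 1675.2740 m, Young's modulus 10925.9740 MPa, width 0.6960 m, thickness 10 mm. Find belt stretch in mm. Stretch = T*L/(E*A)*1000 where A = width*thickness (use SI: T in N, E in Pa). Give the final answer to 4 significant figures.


A = 0.6960 * 0.01 = 0.00696 m^2
Stretch = 43.2400*1000 * 1675.2740 / (10925.9740e6 * 0.00696) * 1000
Stretch = 952.6 mm


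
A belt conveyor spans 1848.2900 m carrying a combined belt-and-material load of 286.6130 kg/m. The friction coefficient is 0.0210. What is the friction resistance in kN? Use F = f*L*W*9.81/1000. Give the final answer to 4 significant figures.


F = 0.0210 * 1848.2900 * 286.6130 * 9.81 / 1000
F = 109.1 kN


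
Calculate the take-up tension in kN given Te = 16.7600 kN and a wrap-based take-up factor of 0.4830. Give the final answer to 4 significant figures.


T_tu = 16.7600 * 0.4830
T_tu = 8.095 kN


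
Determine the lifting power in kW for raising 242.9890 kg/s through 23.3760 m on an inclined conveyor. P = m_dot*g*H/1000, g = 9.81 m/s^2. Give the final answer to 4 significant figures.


P = 242.9890 * 9.81 * 23.3760 / 1000
P = 55.72 kW


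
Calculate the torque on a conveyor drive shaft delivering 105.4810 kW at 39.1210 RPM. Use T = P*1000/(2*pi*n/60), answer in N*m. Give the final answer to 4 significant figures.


omega = 2*pi*39.1210/60 = 4.09674 rad/s
T = 105.4810*1000 / 4.09674
T = 25750 N*m


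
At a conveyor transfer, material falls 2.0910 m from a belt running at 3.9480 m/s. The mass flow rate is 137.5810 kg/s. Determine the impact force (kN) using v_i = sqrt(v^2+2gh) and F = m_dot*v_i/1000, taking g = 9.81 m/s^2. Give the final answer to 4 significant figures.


v_i = sqrt(3.9480^2 + 2*9.81*2.0910) = 7.5241 m/s
F = 137.5810 * 7.5241 / 1000
F = 1.035 kN


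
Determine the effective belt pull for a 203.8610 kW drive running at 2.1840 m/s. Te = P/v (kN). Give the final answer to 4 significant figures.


Te = P / v = 203.8610 / 2.1840
Te = 93.34 kN


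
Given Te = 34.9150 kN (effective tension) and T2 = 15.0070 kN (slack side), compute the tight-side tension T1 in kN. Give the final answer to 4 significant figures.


T1 = Te + T2 = 34.9150 + 15.0070
T1 = 49.92 kN


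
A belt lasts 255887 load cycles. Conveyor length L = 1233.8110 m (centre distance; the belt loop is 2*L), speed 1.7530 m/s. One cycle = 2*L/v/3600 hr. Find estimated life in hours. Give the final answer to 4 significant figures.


cycle_time = 2 * 1233.8110 / 1.7530 / 3600 = 0.391016 hr
life = 255887 * 0.391016 = 100100 hours


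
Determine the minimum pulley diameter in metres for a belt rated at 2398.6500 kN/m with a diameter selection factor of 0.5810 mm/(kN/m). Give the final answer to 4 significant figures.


D = 2398.6500 * 0.5810 / 1000
D = 1.394 m


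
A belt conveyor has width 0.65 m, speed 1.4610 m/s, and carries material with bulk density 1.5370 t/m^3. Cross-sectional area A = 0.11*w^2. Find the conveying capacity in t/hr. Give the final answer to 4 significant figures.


A = 0.11 * 0.65^2 = 0.046475 m^2
C = 0.046475 * 1.4610 * 1.5370 * 3600
C = 375.7 t/hr


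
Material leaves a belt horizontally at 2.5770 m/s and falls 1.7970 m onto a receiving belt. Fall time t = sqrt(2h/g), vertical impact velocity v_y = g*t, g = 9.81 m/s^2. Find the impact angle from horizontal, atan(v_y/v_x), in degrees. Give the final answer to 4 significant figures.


t = sqrt(2*1.7970/9.81) = 0.605278 s
v_y = 9.81 * 0.605278 = 5.93778 m/s
angle = atan(5.93778 / 2.5770) = 66.54 deg


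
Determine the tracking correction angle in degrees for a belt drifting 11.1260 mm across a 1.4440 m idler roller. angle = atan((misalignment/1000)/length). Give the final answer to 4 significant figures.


misalign_m = 11.1260 / 1000 = 0.011126 m
angle = atan(0.011126 / 1.4440)
angle = 0.4415 deg


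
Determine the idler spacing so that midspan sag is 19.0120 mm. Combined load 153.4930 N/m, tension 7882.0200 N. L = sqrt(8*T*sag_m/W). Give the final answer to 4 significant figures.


sag = 19.0120/1000 = 0.019012 m
L = sqrt(8 * 7882.0200 * 0.019012 / 153.4930)
L = 2.795 m


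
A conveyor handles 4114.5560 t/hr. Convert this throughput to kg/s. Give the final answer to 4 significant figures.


m_dot = 4114.5560 * 1000 / 3600
m_dot = 1143 kg/s


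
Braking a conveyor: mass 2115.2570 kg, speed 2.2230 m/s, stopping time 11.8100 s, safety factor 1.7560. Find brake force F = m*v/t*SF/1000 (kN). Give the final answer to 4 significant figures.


F = 2115.2570 * 2.2230 / 11.8100 * 1.7560 / 1000
F = 0.6992 kN


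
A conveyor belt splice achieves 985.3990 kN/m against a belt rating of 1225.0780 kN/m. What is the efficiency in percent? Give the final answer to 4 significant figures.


Eff = 985.3990 / 1225.0780 * 100
Eff = 80.44 %


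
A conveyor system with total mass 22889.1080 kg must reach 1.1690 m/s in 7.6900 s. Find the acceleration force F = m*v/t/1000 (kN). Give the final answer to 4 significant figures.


F = 22889.1080 * 1.1690 / 7.6900 / 1000
F = 3.480 kN


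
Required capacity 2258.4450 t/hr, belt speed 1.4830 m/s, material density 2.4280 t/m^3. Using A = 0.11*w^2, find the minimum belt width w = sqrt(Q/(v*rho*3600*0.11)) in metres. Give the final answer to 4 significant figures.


A_req = 2258.4450 / (1.4830 * 2.4280 * 3600) = 0.174228 m^2
w = sqrt(0.174228 / 0.11)
w = 1.259 m


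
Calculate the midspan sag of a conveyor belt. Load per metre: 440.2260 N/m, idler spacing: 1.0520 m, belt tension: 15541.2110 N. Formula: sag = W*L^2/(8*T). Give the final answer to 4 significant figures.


sag = 440.2260 * 1.0520^2 / (8 * 15541.2110)
sag = 0.003919 m


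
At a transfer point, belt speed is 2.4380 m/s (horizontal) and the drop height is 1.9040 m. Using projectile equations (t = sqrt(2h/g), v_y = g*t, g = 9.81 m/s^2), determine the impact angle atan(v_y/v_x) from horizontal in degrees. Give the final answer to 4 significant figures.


t = sqrt(2*1.9040/9.81) = 0.623037 s
v_y = 9.81 * 0.623037 = 6.11199 m/s
angle = atan(6.11199 / 2.4380) = 68.25 deg


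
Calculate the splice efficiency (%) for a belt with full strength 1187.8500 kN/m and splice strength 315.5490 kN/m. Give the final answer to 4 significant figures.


Eff = 315.5490 / 1187.8500 * 100
Eff = 26.56 %


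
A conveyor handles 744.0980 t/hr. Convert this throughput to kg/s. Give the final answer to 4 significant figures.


m_dot = 744.0980 * 1000 / 3600
m_dot = 206.7 kg/s


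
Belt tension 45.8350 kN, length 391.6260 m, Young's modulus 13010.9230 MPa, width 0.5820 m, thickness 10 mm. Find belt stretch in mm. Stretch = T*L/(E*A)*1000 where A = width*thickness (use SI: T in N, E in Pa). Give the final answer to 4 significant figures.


A = 0.5820 * 0.01 = 0.00582 m^2
Stretch = 45.8350*1000 * 391.6260 / (13010.9230e6 * 0.00582) * 1000
Stretch = 237.0 mm


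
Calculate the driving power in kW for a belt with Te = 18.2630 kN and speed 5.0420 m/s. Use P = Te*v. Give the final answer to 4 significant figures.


P = Te * v = 18.2630 * 5.0420
P = 92.08 kW


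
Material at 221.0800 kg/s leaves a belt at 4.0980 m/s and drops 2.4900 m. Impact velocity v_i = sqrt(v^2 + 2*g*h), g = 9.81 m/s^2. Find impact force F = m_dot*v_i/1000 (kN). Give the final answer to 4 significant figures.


v_i = sqrt(4.0980^2 + 2*9.81*2.4900) = 8.10231 m/s
F = 221.0800 * 8.10231 / 1000
F = 1.791 kN


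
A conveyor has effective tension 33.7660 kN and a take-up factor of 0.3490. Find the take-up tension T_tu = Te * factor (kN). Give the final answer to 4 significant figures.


T_tu = 33.7660 * 0.3490
T_tu = 11.78 kN


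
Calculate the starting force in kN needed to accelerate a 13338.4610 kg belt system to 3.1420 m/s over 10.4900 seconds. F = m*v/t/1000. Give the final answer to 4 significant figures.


F = 13338.4610 * 3.1420 / 10.4900 / 1000
F = 3.995 kN


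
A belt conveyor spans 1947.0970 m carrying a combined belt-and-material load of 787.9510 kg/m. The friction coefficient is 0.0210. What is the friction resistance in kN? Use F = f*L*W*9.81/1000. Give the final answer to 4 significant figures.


F = 0.0210 * 1947.0970 * 787.9510 * 9.81 / 1000
F = 316.1 kN


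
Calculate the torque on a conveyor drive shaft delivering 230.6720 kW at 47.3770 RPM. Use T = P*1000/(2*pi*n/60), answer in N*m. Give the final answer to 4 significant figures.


omega = 2*pi*47.3770/60 = 4.96131 rad/s
T = 230.6720*1000 / 4.96131
T = 46490 N*m


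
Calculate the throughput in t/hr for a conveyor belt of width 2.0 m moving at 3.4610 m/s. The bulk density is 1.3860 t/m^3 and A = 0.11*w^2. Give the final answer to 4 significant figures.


A = 0.11 * 2.0^2 = 0.44 m^2
C = 0.44 * 3.4610 * 1.3860 * 3600
C = 7598 t/hr


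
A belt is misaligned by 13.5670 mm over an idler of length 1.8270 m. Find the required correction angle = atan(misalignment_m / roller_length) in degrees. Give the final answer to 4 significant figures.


misalign_m = 13.5670 / 1000 = 0.013567 m
angle = atan(0.013567 / 1.8270)
angle = 0.4255 deg


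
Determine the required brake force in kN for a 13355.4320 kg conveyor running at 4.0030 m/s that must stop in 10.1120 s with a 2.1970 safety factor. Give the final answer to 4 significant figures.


F = 13355.4320 * 4.0030 / 10.1120 * 2.1970 / 1000
F = 11.62 kN


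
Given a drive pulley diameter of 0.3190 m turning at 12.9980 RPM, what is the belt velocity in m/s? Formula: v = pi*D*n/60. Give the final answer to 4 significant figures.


v = pi * 0.3190 * 12.9980 / 60
v = 0.2171 m/s


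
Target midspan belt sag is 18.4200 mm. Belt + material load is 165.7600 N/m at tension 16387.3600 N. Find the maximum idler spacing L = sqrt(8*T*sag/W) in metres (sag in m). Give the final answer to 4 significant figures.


sag = 18.4200/1000 = 0.018420 m
L = sqrt(8 * 16387.3600 * 0.018420 / 165.7600)
L = 3.817 m


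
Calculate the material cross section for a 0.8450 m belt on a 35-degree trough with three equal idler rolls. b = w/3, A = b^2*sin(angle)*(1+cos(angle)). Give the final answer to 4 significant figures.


b = 0.8450/3 = 0.281667 m
A = 0.281667^2 * sin(35 deg) * (1 + cos(35 deg))
A = 0.08278 m^2


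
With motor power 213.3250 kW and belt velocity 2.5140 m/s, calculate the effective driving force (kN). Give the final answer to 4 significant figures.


Te = P / v = 213.3250 / 2.5140
Te = 84.85 kN


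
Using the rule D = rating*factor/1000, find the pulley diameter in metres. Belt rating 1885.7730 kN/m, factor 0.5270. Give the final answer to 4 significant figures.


D = 1885.7730 * 0.5270 / 1000
D = 0.9938 m


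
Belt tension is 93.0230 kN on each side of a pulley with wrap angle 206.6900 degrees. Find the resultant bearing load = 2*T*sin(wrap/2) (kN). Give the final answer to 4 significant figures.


F = 2 * 93.0230 * sin(206.6900/2 deg)
F = 181.0 kN


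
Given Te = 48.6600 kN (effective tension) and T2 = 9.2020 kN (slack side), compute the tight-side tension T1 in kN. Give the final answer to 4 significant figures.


T1 = Te + T2 = 48.6600 + 9.2020
T1 = 57.86 kN


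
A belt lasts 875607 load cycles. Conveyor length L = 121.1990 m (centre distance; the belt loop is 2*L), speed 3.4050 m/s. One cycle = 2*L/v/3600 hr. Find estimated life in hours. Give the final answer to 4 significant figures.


cycle_time = 2 * 121.1990 / 3.4050 / 3600 = 0.0197747 hr
life = 875607 * 0.0197747 = 17310 hours


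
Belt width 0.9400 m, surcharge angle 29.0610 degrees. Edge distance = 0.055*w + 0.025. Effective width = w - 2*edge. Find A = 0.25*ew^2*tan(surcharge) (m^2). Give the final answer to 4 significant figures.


edge = 0.055*0.9400 + 0.025 = 0.0767 m
ew = 0.9400 - 2*0.0767 = 0.7866 m
A = 0.25 * 0.7866^2 * tan(29.0610 deg)
A = 0.08596 m^2


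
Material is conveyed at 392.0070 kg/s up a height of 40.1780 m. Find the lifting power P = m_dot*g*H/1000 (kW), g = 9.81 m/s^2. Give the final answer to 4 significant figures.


P = 392.0070 * 9.81 * 40.1780 / 1000
P = 154.5 kW


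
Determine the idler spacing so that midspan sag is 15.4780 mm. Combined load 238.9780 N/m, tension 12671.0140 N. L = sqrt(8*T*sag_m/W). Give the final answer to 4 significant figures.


sag = 15.4780/1000 = 0.015478 m
L = sqrt(8 * 12671.0140 * 0.015478 / 238.9780)
L = 2.562 m


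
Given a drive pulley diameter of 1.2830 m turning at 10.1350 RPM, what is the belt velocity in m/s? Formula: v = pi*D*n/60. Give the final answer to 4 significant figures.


v = pi * 1.2830 * 10.1350 / 60
v = 0.6808 m/s


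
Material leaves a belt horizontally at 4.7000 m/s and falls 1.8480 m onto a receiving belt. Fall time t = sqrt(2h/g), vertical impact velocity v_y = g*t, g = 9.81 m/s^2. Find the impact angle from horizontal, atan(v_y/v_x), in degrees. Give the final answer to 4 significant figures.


t = sqrt(2*1.8480/9.81) = 0.613806 s
v_y = 9.81 * 0.613806 = 6.02144 m/s
angle = atan(6.02144 / 4.7000) = 52.03 deg


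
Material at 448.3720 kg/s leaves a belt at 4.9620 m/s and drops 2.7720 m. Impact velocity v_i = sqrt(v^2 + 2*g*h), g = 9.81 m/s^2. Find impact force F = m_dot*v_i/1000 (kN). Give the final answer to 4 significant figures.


v_i = sqrt(4.9620^2 + 2*9.81*2.7720) = 8.88865 m/s
F = 448.3720 * 8.88865 / 1000
F = 3.985 kN


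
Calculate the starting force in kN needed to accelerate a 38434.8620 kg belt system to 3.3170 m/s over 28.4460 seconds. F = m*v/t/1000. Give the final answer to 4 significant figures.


F = 38434.8620 * 3.3170 / 28.4460 / 1000
F = 4.482 kN


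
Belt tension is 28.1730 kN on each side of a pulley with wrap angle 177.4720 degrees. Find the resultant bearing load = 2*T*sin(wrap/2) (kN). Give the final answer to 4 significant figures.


F = 2 * 28.1730 * sin(177.4720/2 deg)
F = 56.33 kN


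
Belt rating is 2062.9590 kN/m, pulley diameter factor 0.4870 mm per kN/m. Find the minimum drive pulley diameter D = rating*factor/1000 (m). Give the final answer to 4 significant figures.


D = 2062.9590 * 0.4870 / 1000
D = 1.005 m


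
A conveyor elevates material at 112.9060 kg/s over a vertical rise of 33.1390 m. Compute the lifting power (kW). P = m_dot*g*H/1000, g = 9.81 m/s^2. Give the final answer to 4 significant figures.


P = 112.9060 * 9.81 * 33.1390 / 1000
P = 36.71 kW


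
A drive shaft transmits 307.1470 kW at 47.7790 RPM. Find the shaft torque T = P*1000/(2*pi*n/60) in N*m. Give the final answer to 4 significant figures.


omega = 2*pi*47.7790/60 = 5.00341 rad/s
T = 307.1470*1000 / 5.00341
T = 61390 N*m


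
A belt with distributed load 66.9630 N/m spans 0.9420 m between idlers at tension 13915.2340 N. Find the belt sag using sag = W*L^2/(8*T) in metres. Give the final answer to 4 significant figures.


sag = 66.9630 * 0.9420^2 / (8 * 13915.2340)
sag = 0.0005338 m


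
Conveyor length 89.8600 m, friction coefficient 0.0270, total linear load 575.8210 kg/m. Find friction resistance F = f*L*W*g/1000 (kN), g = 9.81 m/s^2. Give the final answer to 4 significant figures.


F = 0.0270 * 89.8600 * 575.8210 * 9.81 / 1000
F = 13.71 kN


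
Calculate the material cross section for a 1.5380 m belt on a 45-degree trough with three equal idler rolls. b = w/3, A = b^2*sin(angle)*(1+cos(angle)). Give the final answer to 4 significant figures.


b = 1.5380/3 = 0.512667 m
A = 0.512667^2 * sin(45 deg) * (1 + cos(45 deg))
A = 0.3173 m^2


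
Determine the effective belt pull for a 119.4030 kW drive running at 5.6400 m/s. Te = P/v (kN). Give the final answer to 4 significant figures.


Te = P / v = 119.4030 / 5.6400
Te = 21.17 kN


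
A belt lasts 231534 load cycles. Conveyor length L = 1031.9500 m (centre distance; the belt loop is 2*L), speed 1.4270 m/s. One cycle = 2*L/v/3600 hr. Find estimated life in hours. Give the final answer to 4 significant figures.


cycle_time = 2 * 1031.9500 / 1.4270 / 3600 = 0.401756 hr
life = 231534 * 0.401756 = 93020 hours


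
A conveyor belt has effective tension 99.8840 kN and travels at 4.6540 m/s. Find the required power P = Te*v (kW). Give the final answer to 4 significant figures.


P = Te * v = 99.8840 * 4.6540
P = 464.9 kW


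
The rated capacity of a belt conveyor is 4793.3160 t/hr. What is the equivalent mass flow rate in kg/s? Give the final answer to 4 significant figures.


m_dot = 4793.3160 * 1000 / 3600
m_dot = 1331 kg/s


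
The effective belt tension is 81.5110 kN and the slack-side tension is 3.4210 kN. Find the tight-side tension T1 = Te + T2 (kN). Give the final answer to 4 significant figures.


T1 = Te + T2 = 81.5110 + 3.4210
T1 = 84.93 kN


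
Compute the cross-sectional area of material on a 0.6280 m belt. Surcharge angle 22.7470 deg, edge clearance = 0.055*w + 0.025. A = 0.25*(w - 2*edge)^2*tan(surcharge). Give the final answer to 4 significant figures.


edge = 0.055*0.6280 + 0.025 = 0.05954 m
ew = 0.6280 - 2*0.05954 = 0.50892 m
A = 0.25 * 0.50892^2 * tan(22.7470 deg)
A = 0.02715 m^2


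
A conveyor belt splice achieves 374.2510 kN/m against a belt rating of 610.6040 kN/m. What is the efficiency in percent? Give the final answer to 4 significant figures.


Eff = 374.2510 / 610.6040 * 100
Eff = 61.29 %


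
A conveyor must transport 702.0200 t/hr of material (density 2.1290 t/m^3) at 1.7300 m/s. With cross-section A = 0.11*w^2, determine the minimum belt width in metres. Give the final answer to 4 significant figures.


A_req = 702.0200 / (1.7300 * 2.1290 * 3600) = 0.052945 m^2
w = sqrt(0.052945 / 0.11)
w = 0.6938 m


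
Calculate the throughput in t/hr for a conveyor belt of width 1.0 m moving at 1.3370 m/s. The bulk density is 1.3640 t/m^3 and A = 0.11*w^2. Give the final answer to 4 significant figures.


A = 0.11 * 1.0^2 = 0.11 m^2
C = 0.11 * 1.3370 * 1.3640 * 3600
C = 722.2 t/hr


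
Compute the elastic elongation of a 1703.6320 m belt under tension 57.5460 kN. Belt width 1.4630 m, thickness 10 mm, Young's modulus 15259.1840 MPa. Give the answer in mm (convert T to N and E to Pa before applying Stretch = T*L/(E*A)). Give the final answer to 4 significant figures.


A = 1.4630 * 0.01 = 0.01463 m^2
Stretch = 57.5460*1000 * 1703.6320 / (15259.1840e6 * 0.01463) * 1000
Stretch = 439.2 mm


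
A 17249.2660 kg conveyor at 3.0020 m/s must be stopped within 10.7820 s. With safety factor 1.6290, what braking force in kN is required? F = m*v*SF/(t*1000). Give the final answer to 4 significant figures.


F = 17249.2660 * 3.0020 / 10.7820 * 1.6290 / 1000
F = 7.824 kN


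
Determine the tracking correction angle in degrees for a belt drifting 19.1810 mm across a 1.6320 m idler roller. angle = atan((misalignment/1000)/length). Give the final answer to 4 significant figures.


misalign_m = 19.1810 / 1000 = 0.019181 m
angle = atan(0.019181 / 1.6320)
angle = 0.6734 deg


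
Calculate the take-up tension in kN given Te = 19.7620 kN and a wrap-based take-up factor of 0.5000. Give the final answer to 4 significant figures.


T_tu = 19.7620 * 0.5000
T_tu = 9.881 kN


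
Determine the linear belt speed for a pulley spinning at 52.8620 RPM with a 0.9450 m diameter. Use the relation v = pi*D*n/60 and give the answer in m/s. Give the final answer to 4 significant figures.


v = pi * 0.9450 * 52.8620 / 60
v = 2.616 m/s


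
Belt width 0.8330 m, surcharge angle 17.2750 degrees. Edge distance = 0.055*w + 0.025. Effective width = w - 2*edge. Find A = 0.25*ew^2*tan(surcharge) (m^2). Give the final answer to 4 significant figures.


edge = 0.055*0.8330 + 0.025 = 0.070815 m
ew = 0.8330 - 2*0.070815 = 0.69137 m
A = 0.25 * 0.69137^2 * tan(17.2750 deg)
A = 0.03716 m^2


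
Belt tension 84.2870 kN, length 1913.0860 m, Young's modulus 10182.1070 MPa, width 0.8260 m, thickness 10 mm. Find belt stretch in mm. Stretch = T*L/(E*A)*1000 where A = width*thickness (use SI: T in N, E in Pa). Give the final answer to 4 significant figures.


A = 0.8260 * 0.01 = 0.00826 m^2
Stretch = 84.2870*1000 * 1913.0860 / (10182.1070e6 * 0.00826) * 1000
Stretch = 1917 mm


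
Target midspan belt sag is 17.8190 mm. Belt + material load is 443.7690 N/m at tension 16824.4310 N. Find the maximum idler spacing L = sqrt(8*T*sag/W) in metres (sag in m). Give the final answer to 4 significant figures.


sag = 17.8190/1000 = 0.017819 m
L = sqrt(8 * 16824.4310 * 0.017819 / 443.7690)
L = 2.325 m


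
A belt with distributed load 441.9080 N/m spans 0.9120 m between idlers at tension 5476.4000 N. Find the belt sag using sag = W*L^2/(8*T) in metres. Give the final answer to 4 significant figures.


sag = 441.9080 * 0.9120^2 / (8 * 5476.4000)
sag = 0.008390 m


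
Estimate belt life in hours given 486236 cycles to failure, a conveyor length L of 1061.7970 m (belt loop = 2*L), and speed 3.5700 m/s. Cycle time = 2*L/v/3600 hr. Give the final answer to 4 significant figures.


cycle_time = 2 * 1061.7970 / 3.5700 / 3600 = 0.165235 hr
life = 486236 * 0.165235 = 80340 hours


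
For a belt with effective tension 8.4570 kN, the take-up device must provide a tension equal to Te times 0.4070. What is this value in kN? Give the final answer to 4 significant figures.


T_tu = 8.4570 * 0.4070
T_tu = 3.442 kN


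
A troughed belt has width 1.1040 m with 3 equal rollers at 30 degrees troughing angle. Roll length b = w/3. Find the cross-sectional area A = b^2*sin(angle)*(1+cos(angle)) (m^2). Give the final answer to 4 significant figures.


b = 1.1040/3 = 0.368 m
A = 0.368^2 * sin(30 deg) * (1 + cos(30 deg))
A = 0.1264 m^2


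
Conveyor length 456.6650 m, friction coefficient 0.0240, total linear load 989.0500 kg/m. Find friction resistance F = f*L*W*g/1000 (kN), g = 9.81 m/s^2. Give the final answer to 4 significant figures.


F = 0.0240 * 456.6650 * 989.0500 * 9.81 / 1000
F = 106.3 kN


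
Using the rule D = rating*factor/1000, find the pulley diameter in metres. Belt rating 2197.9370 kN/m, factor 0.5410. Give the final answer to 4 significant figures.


D = 2197.9370 * 0.5410 / 1000
D = 1.189 m


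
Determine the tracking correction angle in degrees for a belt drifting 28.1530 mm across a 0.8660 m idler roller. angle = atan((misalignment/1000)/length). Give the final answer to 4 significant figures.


misalign_m = 28.1530 / 1000 = 0.028153 m
angle = atan(0.028153 / 0.8660)
angle = 1.862 deg


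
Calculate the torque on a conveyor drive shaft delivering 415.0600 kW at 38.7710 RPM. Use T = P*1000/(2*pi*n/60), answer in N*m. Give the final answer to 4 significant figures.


omega = 2*pi*38.7710/60 = 4.06009 rad/s
T = 415.0600*1000 / 4.06009
T = 102200 N*m


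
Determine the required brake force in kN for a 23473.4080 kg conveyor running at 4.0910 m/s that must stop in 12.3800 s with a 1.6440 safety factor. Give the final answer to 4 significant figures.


F = 23473.4080 * 4.0910 / 12.3800 * 1.6440 / 1000
F = 12.75 kN


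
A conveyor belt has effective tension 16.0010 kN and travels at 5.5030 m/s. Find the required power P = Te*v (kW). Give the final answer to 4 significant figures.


P = Te * v = 16.0010 * 5.5030
P = 88.05 kW


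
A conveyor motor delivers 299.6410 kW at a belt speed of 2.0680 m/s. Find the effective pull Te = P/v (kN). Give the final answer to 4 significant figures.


Te = P / v = 299.6410 / 2.0680
Te = 144.9 kN


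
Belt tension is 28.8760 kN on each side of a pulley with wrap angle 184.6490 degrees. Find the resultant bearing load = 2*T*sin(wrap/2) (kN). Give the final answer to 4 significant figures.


F = 2 * 28.8760 * sin(184.6490/2 deg)
F = 57.70 kN


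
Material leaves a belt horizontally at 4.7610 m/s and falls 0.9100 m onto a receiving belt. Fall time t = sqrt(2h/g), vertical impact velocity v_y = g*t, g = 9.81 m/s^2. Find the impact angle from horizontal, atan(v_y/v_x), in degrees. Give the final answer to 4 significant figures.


t = sqrt(2*0.9100/9.81) = 0.430726 s
v_y = 9.81 * 0.430726 = 4.22542 m/s
angle = atan(4.22542 / 4.7610) = 41.59 deg


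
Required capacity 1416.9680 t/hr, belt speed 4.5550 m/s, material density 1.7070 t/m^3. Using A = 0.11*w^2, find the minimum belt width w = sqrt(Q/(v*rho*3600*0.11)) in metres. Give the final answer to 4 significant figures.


A_req = 1416.9680 / (4.5550 * 1.7070 * 3600) = 0.0506216 m^2
w = sqrt(0.0506216 / 0.11)
w = 0.6784 m
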